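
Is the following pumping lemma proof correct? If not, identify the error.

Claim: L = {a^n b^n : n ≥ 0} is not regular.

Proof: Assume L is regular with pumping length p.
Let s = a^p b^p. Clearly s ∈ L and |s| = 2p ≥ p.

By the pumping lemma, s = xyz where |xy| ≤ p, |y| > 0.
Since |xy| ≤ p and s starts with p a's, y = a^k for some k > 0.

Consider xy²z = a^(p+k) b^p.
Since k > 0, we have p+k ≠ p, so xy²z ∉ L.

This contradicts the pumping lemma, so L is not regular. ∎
The proof is correct.

This proof is valid because:
1. The string s = a^p b^p is correctly in L
2. The decomposition analysis is correct: y must consist only of a's
3. The contradiction is valid: pumping increases a's but not b's
4. The conclusion follows logically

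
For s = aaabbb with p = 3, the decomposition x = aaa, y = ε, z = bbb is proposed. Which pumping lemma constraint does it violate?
Violated: |y| > 0

The decomposition x = aaa, y = ε, z = bbb for s = aaabbb with p = 3
violates the constraint: |y| > 0

|y| = 0, but the pumping lemma requires |y| > 0 (y must be non-empty).

Pumping lemma constraints:
1. xyz = s (decomposition is valid)
2. |xy| ≤ p
3. |y| > 0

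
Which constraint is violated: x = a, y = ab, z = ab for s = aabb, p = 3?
Violated: xyz = s

The decomposition x = a, y = ab, z = ab for s = aabb with p = 3
violates the constraint: xyz = s

xyz = 'a' + 'ab' + 'ab' = 'aabab' ≠ 'aabb' = s. The decomposition doesn't reconstruct s.

Pumping lemma constraints:
1. xyz = s (decomposition is valid)
2. |xy| ≤ p
3. |y| > 0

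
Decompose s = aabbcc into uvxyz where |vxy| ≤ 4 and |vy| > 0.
u='a', v='a', x='bb', y='c', z='c'

For s = aabbcc with pumping length p = 4:

One valid decomposition:
- u = 'a'
- v = 'a'
- x = 'bb'
- y = 'c'
- z = 'c'

Verification:
- uvxyz = 'a' + 'a' + 'bb' + 'c' + 'c' = aabbcc ✓
- |vxy| = |'abbc'| = 4 ≤ 4 ✓
- |vy| = |'ac'| = 2 > 0 ✓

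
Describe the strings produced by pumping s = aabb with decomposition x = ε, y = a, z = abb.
{xy^i z : i ≥ 0} = {a^(i+1) b^2 : i ≥ 0} = {abb, aabb, aaabb, ...}

With x = ε, y = a, z = abb: Starting with aabb and pumping the first 'a' (z = abb keeps the second 'a'), we get strings with i+1 a's followed by 2 b's for i = 0, 1, 2, ...; note bb is not produced because z always contributes one a.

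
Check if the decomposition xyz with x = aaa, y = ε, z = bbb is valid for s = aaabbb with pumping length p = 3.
Violated: |y| > 0

The decomposition x = aaa, y = ε, z = bbb for s = aaabbb with p = 3
violates the constraint: |y| > 0

|y| = 0, but the pumping lemma requires |y| > 0 (y must be non-empty).

Pumping lemma constraints:
1. xyz = s (decomposition is valid)
2. |xy| ≤ p
3. |y| > 0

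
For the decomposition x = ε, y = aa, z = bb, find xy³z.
aaaaaabb

Given x = '', y = 'aa', z = 'bb' and i = 3:

xy^3z = x + y·y·...·y (3 times) + z
       = '' + 'aa'^3 + 'bb'
       = '' + 'aaaaaa' + 'bb'
       = 'aaaaaabb'

The pumped string is 'aaaaaabb' with length 8.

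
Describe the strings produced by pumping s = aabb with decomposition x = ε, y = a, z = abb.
{xy^i z : i ≥ 0} = {a^(i+1) b^2 : i ≥ 0} = {abb, aabb, aaabb, ...}

With x = ε, y = a, z = abb: Starting with aabb and pumping the first 'a' (z = abb keeps the second 'a'), we get strings with i+1 a's followed by 2 b's for i = 0, 1, 2, ...; note bb is not produced because z always contributes one a.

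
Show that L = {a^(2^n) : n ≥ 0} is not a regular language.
Assume for contradiction that L is regular, and let p ≥ 1 be the pumping length given by the pumping lemma.
Choose s = a^(2^p). Then s ∈ L and |s| = 2^p ≥ p.
By the pumping lemma, s = xyz for some x, y, z with |xy| ≤ p, |y| ≥ 1, and xy^i z ∈ L for every i ≥ 0.
Here y = a^k for some k with 1 ≤ k ≤ |xy| ≤ p, and p < 2^p.

Take i = 2: |xy²z| = 2^p + k.
Now 2^p < 2^p + k ≤ 2^p + p < 2^p + 2^p = 2^(p+1).
So |xy²z| lies strictly between the consecutive powers of two 2^p and 2^(p+1), hence is not a power of 2, and xy²z ∉ L.

This contradicts the pumping lemma, which requires xy^i z ∈ L for all i ≥ 0.
Hence L = {a^(2^n) : n ≥ 0} is not regular. ∎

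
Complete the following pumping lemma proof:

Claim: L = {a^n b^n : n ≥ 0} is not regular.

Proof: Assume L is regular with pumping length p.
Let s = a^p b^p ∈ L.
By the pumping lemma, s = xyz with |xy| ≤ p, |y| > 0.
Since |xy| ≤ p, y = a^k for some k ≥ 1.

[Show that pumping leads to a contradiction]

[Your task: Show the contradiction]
Consider xy²z = a^(p+k) b^p.

Since k ≥ 1, we have p + k > p.
So xy²z has more a's than b's: (p+k) a's vs p b's.
This means xy²z ∉ L because a^n b^n requires equal counts.

This contradicts the pumping lemma which states xy²z ∈ L.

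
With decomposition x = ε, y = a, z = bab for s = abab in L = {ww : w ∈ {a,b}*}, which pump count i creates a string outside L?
i = 3

xy³z = ε · aaa · bab = aaabab; aaabab has length 6; its halves are aaa and bab, which differ, so it is not in L.
(Other choices also work, e.g. i = 0, 2; only i = 1 is guaranteed to stay in L since xy¹z = s.)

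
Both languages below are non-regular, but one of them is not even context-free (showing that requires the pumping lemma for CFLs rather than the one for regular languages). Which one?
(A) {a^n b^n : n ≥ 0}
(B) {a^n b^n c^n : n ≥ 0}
(B) {a^n b^n c^n : n ≥ 0}

(B) {a^n b^n c^n : n ≥ 0} requires the CFL pumping lemma.

- {a^n b^n : n ≥ 0} is context-free (but not regular)
  • Can be shown non-regular with the regular pumping lemma
  • After pumping, the number of a's and b's become unequal

- {a^n b^n c^n : n ≥ 0} is NOT context-free
  • Requires the CFL pumping lemma to prove
  • Cannot maintain three equal counts simultaneously

The CFL pumping lemma is "stronger" in that it can prove non-membership
in the larger class of context-free languages.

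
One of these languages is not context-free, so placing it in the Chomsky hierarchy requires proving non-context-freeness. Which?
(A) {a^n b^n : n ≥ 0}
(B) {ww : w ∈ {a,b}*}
(B) {ww : w ∈ {a,b}*}

(B) {ww : w ∈ {a,b}*} requires the CFL pumping lemma.

- {a^n b^n : n ≥ 0} is context-free (but not regular)
  • Can be shown non-regular with the regular pumping lemma
  • After pumping, the number of a's and b's become unequal

- {ww : w ∈ {a,b}*} is NOT context-free
  • Requires the CFL pumping lemma to prove
  • Cannot verify equality of two arbitrary substrings

The CFL pumping lemma is "stronger" in that it can prove non-membership
in the larger class of context-free languages.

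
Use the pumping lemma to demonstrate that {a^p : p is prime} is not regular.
Assume for contradiction that L is regular, and let p ≥ 1 be the pumping length given by the pumping lemma.
Choose a prime q with q ≥ p (one exists because there are infinitely many primes) and let s = a^q. Then s ∈ L and |s| = q ≥ p.
By the pumping lemma, s = xyz for some x, y, z with |xy| ≤ p, |y| ≥ 1, and xy^i z ∈ L for every i ≥ 0.
Here y = a^k for some k with 1 ≤ k ≤ p, and xy^i z = a^(q + (i − 1)k) for every i ≥ 0.

Take i = q + 1: |xy^(q+1) z| = q + qk = q(k + 1).
Both factors satisfy q ≥ 2 and k + 1 ≥ 2, so q(k + 1) is composite, and xy^(q+1) z ∉ L.

This contradicts the pumping lemma, which requires xy^i z ∈ L for all i ≥ 0.
Hence L = {a^p : p is prime} is not regular. ∎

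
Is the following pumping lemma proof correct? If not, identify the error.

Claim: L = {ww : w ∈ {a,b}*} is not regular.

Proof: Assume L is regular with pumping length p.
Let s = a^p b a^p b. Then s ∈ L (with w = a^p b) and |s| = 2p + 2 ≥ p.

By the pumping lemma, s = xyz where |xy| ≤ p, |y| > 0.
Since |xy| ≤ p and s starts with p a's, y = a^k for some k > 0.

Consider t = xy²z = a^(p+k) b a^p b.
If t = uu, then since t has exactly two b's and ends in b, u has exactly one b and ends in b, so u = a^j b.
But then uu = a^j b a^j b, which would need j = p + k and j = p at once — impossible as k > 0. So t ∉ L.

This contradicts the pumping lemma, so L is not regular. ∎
The proof is correct.

This proof is valid because:
1. s = a^p b a^p b is in L and is chosen in terms of p, so |s| ≥ p holds for every p
2. The decomposition analysis is correct: |xy| ≤ p forces y to lie inside the leading a's
3. The contradiction is valid: the argument shows a^(p+k) b a^p b cannot be split into two equal halves
4. The conclusion follows logically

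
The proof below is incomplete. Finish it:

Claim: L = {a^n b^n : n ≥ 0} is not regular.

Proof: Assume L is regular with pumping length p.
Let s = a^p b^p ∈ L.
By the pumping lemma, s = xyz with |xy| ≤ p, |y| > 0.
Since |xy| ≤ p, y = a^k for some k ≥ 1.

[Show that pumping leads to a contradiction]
Consider xy²z = a^(p+k) b^p.

Since k ≥ 1, we have p + k > p.
So xy²z has more a's than b's: (p+k) a's vs p b's.
This means xy²z ∉ L because a^n b^n requires equal counts.

This contradicts the pumping lemma which states xy²z ∈ L.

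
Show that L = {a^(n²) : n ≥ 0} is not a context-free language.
Assume for contradiction that L is context-free, and let p ≥ 1 be the pumping length given by the pumping lemma for CFLs.
Choose s = a^(p²). Then s ∈ L and |s| = p² ≥ p.
By the CFL pumping lemma, s = uvxyz for some u, v, x, y, z with |vxy| ≤ p, |vy| ≥ 1, and uv^i xy^i z ∈ L for every i ≥ 0.
All symbols are a's, so only lengths matter: let k = |vy|, with 1 ≤ k ≤ |vxy| ≤ p.

Take i = 2: |uv²xy²z| = p² + k, and p² < p² + k ≤ p² + p < (p + 1)².
So the length lies strictly between consecutive squares and is not a perfect square; uv²xy²z ∉ L.

This contradicts the CFL pumping lemma, which requires uv^i xy^i z ∈ L for all i ≥ 0.
Hence L = {a^(n²) : n ≥ 0} is not context-free. ∎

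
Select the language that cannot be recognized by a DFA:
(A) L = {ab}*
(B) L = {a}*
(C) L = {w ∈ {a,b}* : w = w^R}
(C) {w ∈ {a,b}* : w = w^R}

(C) L = {w ∈ {a,b}* : w = w^R} is NOT regular.

The pumping lemma can be used to prove this:
After pumping, the string is no longer symmetric

The other languages are regular because they can be recognized by finite automata.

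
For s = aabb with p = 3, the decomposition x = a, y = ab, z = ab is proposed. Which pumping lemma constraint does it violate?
Violated: xyz = s

The decomposition x = a, y = ab, z = ab for s = aabb with p = 3
violates the constraint: xyz = s

xyz = 'a' + 'ab' + 'ab' = 'aabab' ≠ 'aabb' = s. The decomposition doesn't reconstruct s.

Pumping lemma constraints:
1. xyz = s (decomposition is valid)
2. |xy| ≤ p
3. |y| > 0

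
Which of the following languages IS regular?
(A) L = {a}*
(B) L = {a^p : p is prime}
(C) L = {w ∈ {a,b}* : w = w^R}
(A) {a}*

(A) L = {a}* is regular.

This can be recognized by a finite automaton (DFA/NFA).
Regular expressions like {a}* define regular languages.

The other choices are not regular:
- {w ∈ {a,b}* : w = w^R}: After pumping, the string is no longer symmetric
- {a^p : p is prime}: After pumping, the length becomes composite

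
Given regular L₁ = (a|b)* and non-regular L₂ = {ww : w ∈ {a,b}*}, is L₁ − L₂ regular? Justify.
No — L₁ − L₂ is not regular.

L₁ − L₂ is the complement of {ww} within {a,b}*. If it were regular, its complement {ww} would be regular as well (regular languages are closed under complement) — contradiction. So L₁ − L₂ is not regular.

Note that the bare facts "L₁ regular, L₂ non-regular" do not settle the question by themselves: the closure of regular languages under ∪, ∩, complement and difference applies only when BOTH operands are regular. With a non-regular operand the result can come out regular or non-regular depending on the specific languages, so one has to work out L₁ − L₂ for this particular pair, as above.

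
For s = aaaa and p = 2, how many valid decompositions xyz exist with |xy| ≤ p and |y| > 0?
3

For s = 'aaaa' with pumping length p = 2:

Constraints: |xy| ≤ 2, |y| > 0

Valid decompositions (|xy| ≤ p, |y| ≥ 1):
  • x='', y='a', z='aaa'
  • x='a', y='a', z='aa'
  • x='', y='aa', z='aa'

Total count: 3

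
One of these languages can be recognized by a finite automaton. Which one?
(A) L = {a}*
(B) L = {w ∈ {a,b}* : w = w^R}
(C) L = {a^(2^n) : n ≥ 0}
(A) {a}*

(A) L = {a}* is regular.

This can be recognized by a finite automaton (DFA/NFA).
Regular expressions like {a}* define regular languages.

The other choices are not regular:
- {a^(2^n) : n ≥ 0}: After pumping, length is no longer a power of 2
- {w ∈ {a,b}* : w = w^R}: After pumping, the string is no longer symmetric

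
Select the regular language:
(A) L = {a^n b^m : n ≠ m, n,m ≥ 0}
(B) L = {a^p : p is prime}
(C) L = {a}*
(C) {a}*

(C) L = {a}* is regular.

This can be recognized by a finite automaton (DFA/NFA).
Regular expressions like {a}* define regular languages.

The other choices are not regular:
- {a^p : p is prime}: After pumping, the length becomes composite
- {a^n b^m : n ≠ m, n,m ≥ 0}: After pumping a's, we can make n = m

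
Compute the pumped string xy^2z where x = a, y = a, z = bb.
aaabb

Given x = 'a', y = 'a', z = 'bb' and i = 2:

xy^2z = x + y·y·...·y (2 times) + z
       = 'a' + 'a'^2 + 'bb'
       = 'a' + 'aa' + 'bb'
       = 'aaabb'

The pumped string is 'aaabb' with length 5.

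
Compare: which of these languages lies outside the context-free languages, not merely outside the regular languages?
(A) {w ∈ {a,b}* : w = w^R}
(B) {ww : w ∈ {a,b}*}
(B) {ww : w ∈ {a,b}*}

(B) {ww : w ∈ {a,b}*} requires the CFL pumping lemma.

- {w ∈ {a,b}* : w = w^R} is context-free (but not regular)
  • Can be shown non-regular with the regular pumping lemma
  • After pumping, the string is no longer symmetric

- {ww : w ∈ {a,b}*} is NOT context-free
  • Requires the CFL pumping lemma to prove
  • Cannot verify equality of two arbitrary substrings

The CFL pumping lemma is "stronger" in that it can prove non-membership
in the larger class of context-free languages.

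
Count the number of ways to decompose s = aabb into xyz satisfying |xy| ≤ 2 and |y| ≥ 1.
3

For s = 'aabb' with pumping length p = 2:

Constraints: |xy| ≤ 2, |y| > 0

Valid decompositions (|xy| ≤ p, |y| ≥ 1):
  • x='', y='a', z='abb'
  • x='a', y='a', z='bb'
  • x='', y='aa', z='bb'

Total count: 3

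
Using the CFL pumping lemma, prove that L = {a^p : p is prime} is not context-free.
Assume for contradiction that L is context-free, and let p ≥ 1 be the pumping length given by the pumping lemma for CFLs.
Choose a prime q with q ≥ p and let s = a^q. Then s ∈ L and |s| = q ≥ p.
By the CFL pumping lemma, s = uvxyz for some u, v, x, y, z with |vxy| ≤ p, |vy| ≥ 1, and uv^i xy^i z ∈ L for every i ≥ 0.
All symbols are a's, so only lengths matter: let k = |vy|, with 1 ≤ k ≤ p. Then |uv^i xy^i z| = q + (i − 1)k.

Take i = q + 1: the length is q + qk = q(k + 1).
Both factors satisfy q ≥ 2 and k + 1 ≥ 2, so q(k + 1) is composite and uv^(q+1) xy^(q+1) z ∉ L.

This contradicts the CFL pumping lemma, which requires uv^i xy^i z ∈ L for all i ≥ 0.
Hence L = {a^p : p is prime} is not context-free. ∎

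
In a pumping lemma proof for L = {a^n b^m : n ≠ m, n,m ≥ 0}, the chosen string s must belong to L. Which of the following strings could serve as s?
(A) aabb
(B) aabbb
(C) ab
(B) aabbb

The pumping lemma is applied to a string s that lies in L, so first check membership of each option:
- (A) aabb = a^2 b^2 has n = m = 2, so it is not in L ✗
- (B) aabbb = a^2 b^3 with 2 ≠ 3, so it is in L ✓
- (C) ab = a^1 b^1 has n = m = 1, so it is not in L ✗

Only (B) aabbb is in L, so it is the only candidate that could play the role of s.
(In a complete proof one picks s in terms of the pumping length p so that |s| ≥ p is guaranteed; a fixed string like aabbb illustrates the shape of such an s.)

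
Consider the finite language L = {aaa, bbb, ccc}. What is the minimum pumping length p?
p = 4

For a finite language L, the pumping lemma holds vacuously if p > max|s| for s ∈ L.

The longest string in L = {aaa, bbb, ccc} has length 3.
If p = 4, then no string s ∈ L has |s| ≥ p, so the condition is vacuously true.

The minimum pumping length is p = 4.

Why no smaller p works: for any p ≤ 3, the longest string s ∈ L has |s| = 3 ≥ p, so it would
have to be pumpable; but pumping up (i = 2, 3, ...) produces ever longer strings, which cannot all lie in the
finite language L. So the pumping property fails for every p ≤ 3.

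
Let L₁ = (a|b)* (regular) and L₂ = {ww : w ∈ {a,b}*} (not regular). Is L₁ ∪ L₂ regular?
Yes — L₁ ∪ L₂ is regular.

{ww} ⊆ (a|b)*, so L₁ ∪ L₂ = (a|b)*, which is regular.

Note that the bare facts "L₁ regular, L₂ non-regular" do not settle the question by themselves: the closure of regular languages under ∪, ∩, complement and difference applies only when BOTH operands are regular. With a non-regular operand the result can come out regular or non-regular depending on the specific languages, so one has to work out L₁ ∪ L₂ for this particular pair, as above.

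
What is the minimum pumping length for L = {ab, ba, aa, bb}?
p = 3

For a finite language L, the pumping lemma holds vacuously if p > max|s| for s ∈ L.

The longest string in L = {ab, ba, aa, bb} has length 2.
If p = 3, then no string s ∈ L has |s| ≥ p, so the condition is vacuously true.

The minimum pumping length is p = 3.

Why no smaller p works: for any p ≤ 2, the longest string s ∈ L has |s| = 2 ≥ p, so it would
have to be pumpable; but pumping up (i = 2, 3, ...) produces ever longer strings, which cannot all lie in the
finite language L. So the pumping property fails for every p ≤ 2.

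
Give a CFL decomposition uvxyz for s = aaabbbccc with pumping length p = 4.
u='aa', v='a', x='bb', y='b', z='ccc'

For s = aaabbbccc with pumping length p = 4:

One valid decomposition:
- u = 'aa'
- v = 'a'
- x = 'bb'
- y = 'b'
- z = 'ccc'

Verification:
- uvxyz = 'aa' + 'a' + 'bb' + 'b' + 'ccc' = aaabbbccc ✓
- |vxy| = |'abbb'| = 4 ≤ 4 ✓
- |vy| = |'ab'| = 2 > 0 ✓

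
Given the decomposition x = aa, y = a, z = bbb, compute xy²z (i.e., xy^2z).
aaaabbb

Given x = 'aa', y = 'a', z = 'bbb' and i = 2:

xy^2z = x + y·y·...·y (2 times) + z
       = 'aa' + 'a'^2 + 'bbb'
       = 'aa' + 'aa' + 'bbb'
       = 'aaaabbb'

The pumped string is 'aaaabbb' with length 7.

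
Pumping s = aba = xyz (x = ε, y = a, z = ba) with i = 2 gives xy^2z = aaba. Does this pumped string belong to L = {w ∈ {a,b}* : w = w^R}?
No

xy²z = ε · aa · ba = aaba.
aaba reversed is abaa ≠ aaba, so it is not a palindrome and is not in L.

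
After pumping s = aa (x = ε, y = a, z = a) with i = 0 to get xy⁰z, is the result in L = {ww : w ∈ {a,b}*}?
No

xy⁰z = ε · ε · a = a.
a has odd length 1, so it cannot be written as ww and is not in L.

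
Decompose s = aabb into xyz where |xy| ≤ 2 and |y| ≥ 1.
x = '', y = 'a', z = 'abb'

For s = aabb and p = 2, one valid decomposition is:
- x = '' (length 0)
- y = 'a' (length 1)
- z = 'abb' (length 3)

Verification:
- xyz = '' + 'a' + 'abb' = aabb ✓
- |xy| = 1 ≤ 2 ✓
- |y| = 1 > 0 ✓

All pumping lemma constraints are satisfied.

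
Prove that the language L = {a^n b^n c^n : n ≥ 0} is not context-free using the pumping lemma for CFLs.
Assume for contradiction that L is context-free, and let p ≥ 1 be the pumping length given by the pumping lemma for CFLs.
Choose s = a^p b^p c^p. Then s ∈ L and |s| = 3p ≥ p.
By the CFL pumping lemma, s = uvxyz for some u, v, x, y, z with |vxy| ≤ p, |vy| ≥ 1, and uv^i xy^i z ∈ L for every i ≥ 0.

Because |vxy| ≤ p, the window vxy cannot contain both an a and a c: any substring of s containing both must include the entire block b^p plus at least one a and one c, so it has length ≥ p + 2 > p.
Hence at least one of the letters a, c does not occur in vy at all.

Take i = 0: the string uxz is obtained from s by deleting |vy| ≥ 1 symbols, so |uxz| = 3p − |vy| < 3p.
But the letter (a or c) that does not occur in vy still occurs exactly p times in uxz. Every string of L with exactly p copies of some letter is a^p b^p c^p, of length 3p. Since |uxz| < 3p, uxz ∉ L.

This contradicts the CFL pumping lemma, which requires uv^i xy^i z ∈ L for all i ≥ 0.
Hence L = {a^n b^n c^n : n ≥ 0} is not context-free. ∎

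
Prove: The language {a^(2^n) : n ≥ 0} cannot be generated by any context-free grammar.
Assume for contradiction that L is context-free, and let p ≥ 1 be the pumping length given by the pumping lemma for CFLs.
Choose s = a^(2^p). Then s ∈ L and |s| = 2^p ≥ p.
By the CFL pumping lemma, s = uvxyz for some u, v, x, y, z with |vxy| ≤ p, |vy| ≥ 1, and uv^i xy^i z ∈ L for every i ≥ 0.
All symbols are a's, so only lengths matter: let k = |vy|, with 1 ≤ k ≤ |vxy| ≤ p < 2^p.

Take i = 2: |uv²xy²z| = 2^p + k, and 2^p < 2^p + k < 2^p + 2^p = 2^(p+1).
So the length lies strictly between consecutive powers of two and is not a power of 2; uv²xy²z ∉ L.

This contradicts the CFL pumping lemma, which requires uv^i xy^i z ∈ L for all i ≥ 0.
Hence L = {a^(2^n) : n ≥ 0} is not context-free. ∎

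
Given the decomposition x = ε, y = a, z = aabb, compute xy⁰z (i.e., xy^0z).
aabb

Given x = '', y = 'a', z = 'aabb' and i = 0:

xy^0z = x + y·y·...·y (0 times) + z
       = '' + 'a'^0 + 'aabb'
       = '' + '' + 'aabb'
       = 'aabb'

The pumped string is 'aabb' with length 4.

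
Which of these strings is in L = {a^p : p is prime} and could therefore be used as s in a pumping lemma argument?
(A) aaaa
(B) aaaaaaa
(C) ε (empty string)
(B) aaaaaaa

The pumping lemma is applied to a string s that lies in L, so first check membership of each option:
- (A) aaaa has length 4 = 2 × 2, which is not prime, so it is not in L ✗
- (B) aaaaaaa has length 7, which is prime, so it is in L ✓
- (C) ε has length 0, which is not prime, so it is not in L ✗

Only (B) aaaaaaa is in L, so it is the only candidate that could play the role of s.
(In a complete proof one picks s in terms of the pumping length p so that |s| ≥ p is guaranteed; a fixed string like aaaaaaa illustrates the shape of such an s.)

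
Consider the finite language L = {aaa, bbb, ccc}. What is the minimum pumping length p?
p = 4

For a finite language L, the pumping lemma holds vacuously if p > max|s| for s ∈ L.

The longest string in L = {aaa, bbb, ccc} has length 3.
If p = 4, then no string s ∈ L has |s| ≥ p, so the condition is vacuously true.

The minimum pumping length is p = 4.

Why no smaller p works: for any p ≤ 3, the longest string s ∈ L has |s| = 3 ≥ p, so it would
have to be pumpable; but pumping up (i = 2, 3, ...) produces ever longer strings, which cannot all lie in the
finite language L. So the pumping property fails for every p ≤ 3.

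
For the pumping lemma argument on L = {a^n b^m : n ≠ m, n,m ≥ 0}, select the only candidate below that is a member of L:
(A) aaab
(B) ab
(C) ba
(A) aaab

The pumping lemma is applied to a string s that lies in L, so first check membership of each option:
- (A) aaab = a^3 b^1 with 3 ≠ 1, so it is in L ✓
- (B) ab = a^1 b^1 has n = m = 1, so it is not in L ✗
- (C) ba has an a after a b, so it is not of the form a^n b^m and is not in L ✗

Only (A) aaab is in L, so it is the only candidate that could play the role of s.
(In a complete proof one picks s in terms of the pumping length p so that |s| ≥ p is guaranteed; a fixed string like aaab illustrates the shape of such an s.)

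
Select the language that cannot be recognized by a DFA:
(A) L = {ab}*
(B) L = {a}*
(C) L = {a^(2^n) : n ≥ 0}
(C) {a^(2^n) : n ≥ 0}

(C) L = {a^(2^n) : n ≥ 0} is NOT regular.

The pumping lemma can be used to prove this:
After pumping, length is no longer a power of 2

The other languages are regular because they can be recognized by finite automata.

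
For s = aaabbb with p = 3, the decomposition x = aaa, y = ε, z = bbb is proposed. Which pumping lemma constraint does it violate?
Violated: |y| > 0

The decomposition x = aaa, y = ε, z = bbb for s = aaabbb with p = 3
violates the constraint: |y| > 0

|y| = 0, but the pumping lemma requires |y| > 0 (y must be non-empty).

Pumping lemma constraints:
1. xyz = s (decomposition is valid)
2. |xy| ≤ p
3. |y| > 0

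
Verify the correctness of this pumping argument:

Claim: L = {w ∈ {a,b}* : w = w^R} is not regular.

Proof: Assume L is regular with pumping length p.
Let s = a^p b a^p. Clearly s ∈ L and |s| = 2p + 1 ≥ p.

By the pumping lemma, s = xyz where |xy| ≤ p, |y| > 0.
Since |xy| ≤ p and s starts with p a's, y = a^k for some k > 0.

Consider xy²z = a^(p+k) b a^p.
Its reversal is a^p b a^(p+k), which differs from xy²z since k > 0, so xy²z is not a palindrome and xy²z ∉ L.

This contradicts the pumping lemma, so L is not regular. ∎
The proof is correct.

This proof is valid because:
1. s = a^p b a^p is in L and is chosen in terms of p, so |s| ≥ p holds for every p
2. The decomposition analysis is correct: |xy| ≤ p forces y to lie inside the leading a's
3. The contradiction is valid: a^(p+k) b a^p has more a's before the b than after it, so it is not a palindrome
4. The conclusion follows logically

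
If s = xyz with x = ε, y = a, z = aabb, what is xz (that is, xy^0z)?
aabb

Given x = '', y = 'a', z = 'aabb' and i = 0:

xy^0z = x + y·y·...·y (0 times) + z
       = '' + 'a'^0 + 'aabb'
       = '' + '' + 'aabb'
       = 'aabb'

The pumped string is 'aabb' with length 4.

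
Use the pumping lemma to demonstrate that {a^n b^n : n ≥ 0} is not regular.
Assume for contradiction that L is regular, and let p ≥ 1 be the pumping length given by the pumping lemma.
Choose s = a^p b^p. Then s ∈ L and |s| = 2p ≥ p.
By the pumping lemma, s = xyz for some x, y, z with |xy| ≤ p, |y| ≥ 1, and xy^i z ∈ L for every i ≥ 0.
Since |xy| ≤ p and the first p symbols of s are all a's, we must have y = a^k for some k with 1 ≤ k ≤ p.

Take i = 0: xy⁰z = a^(p − k) b^p.
This string has p − k a's but p b's, and p − k < p because k ≥ 1. So xy⁰z ∉ L.

This contradicts the pumping lemma, which requires xy^i z ∈ L for all i ≥ 0.
Hence L = {a^n b^n : n ≥ 0} is not regular. ∎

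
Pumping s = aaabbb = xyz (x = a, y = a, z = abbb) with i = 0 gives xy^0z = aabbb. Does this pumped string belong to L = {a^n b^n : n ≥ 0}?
No

xy⁰z = a · ε · abbb = aabbb.
aabbb has 2 a's and 3 b's; 2 ≠ 3, so it is not in L.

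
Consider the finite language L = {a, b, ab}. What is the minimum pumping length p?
p = 3

For a finite language L, the pumping lemma holds vacuously if p > max|s| for s ∈ L.

The longest string in L = {a, b, ab} has length 2.
If p = 3, then no string s ∈ L has |s| ≥ p, so the condition is vacuously true.

The minimum pumping length is p = 3.

Why no smaller p works: for any p ≤ 2, the longest string s ∈ L has |s| = 2 ≥ p, so it would
have to be pumpable; but pumping up (i = 2, 3, ...) produces ever longer strings, which cannot all lie in the
finite language L. So the pumping property fails for every p ≤ 2.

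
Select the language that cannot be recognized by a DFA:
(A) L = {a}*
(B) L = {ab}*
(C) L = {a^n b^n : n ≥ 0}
(C) {a^n b^n : n ≥ 0}

(C) L = {a^n b^n : n ≥ 0} is NOT regular.

The pumping lemma can be used to prove this:
After pumping, the number of a's and b's become unequal

The other languages are regular because they can be recognized by finite automata.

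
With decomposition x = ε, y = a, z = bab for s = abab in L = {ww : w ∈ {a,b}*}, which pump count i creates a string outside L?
i = 3

xy³z = ε · aaa · bab = aaabab; aaabab has length 6; its halves are aaa and bab, which differ, so it is not in L.
(Other choices also work, e.g. i = 0, 2; only i = 1 is guaranteed to stay in L since xy¹z = s.)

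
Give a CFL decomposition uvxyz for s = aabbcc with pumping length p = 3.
u='aa', v='b', x='b', y='c', z='c'

For s = aabbcc with pumping length p = 3:

One valid decomposition:
- u = 'aa'
- v = 'b'
- x = 'b'
- y = 'c'
- z = 'c'

Verification:
- uvxyz = 'aa' + 'b' + 'b' + 'c' + 'c' = aabbcc ✓
- |vxy| = |'bbc'| = 3 ≤ 3 ✓
- |vy| = |'bc'| = 2 > 0 ✓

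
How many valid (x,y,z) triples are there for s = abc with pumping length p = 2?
3

For s = 'abc' with pumping length p = 2:

Constraints: |xy| ≤ 2, |y| > 0

Valid decompositions (|xy| ≤ p, |y| ≥ 1):
  • x='', y='a', z='bc'
  • x='a', y='b', z='c'
  • x='', y='ab', z='c'

Total count: 3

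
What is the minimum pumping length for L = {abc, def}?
p = 4

For a finite language L, the pumping lemma holds vacuously if p > max|s| for s ∈ L.

The longest string in L = {abc, def} has length 3.
If p = 4, then no string s ∈ L has |s| ≥ p, so the condition is vacuously true.

The minimum pumping length is p = 4.

Why no smaller p works: for any p ≤ 3, the longest string s ∈ L has |s| = 3 ≥ p, so it would
have to be pumpable; but pumping up (i = 2, 3, ...) produces ever longer strings, which cannot all lie in the
finite language L. So the pumping property fails for every p ≤ 3.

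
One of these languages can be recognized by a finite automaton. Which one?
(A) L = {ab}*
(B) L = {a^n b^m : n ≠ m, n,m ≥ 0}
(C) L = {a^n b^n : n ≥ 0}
(A) {ab}*

(A) L = {ab}* is regular.

This can be recognized by a finite automaton (DFA/NFA).
Regular expressions like {ab}* define regular languages.

The other choices are not regular:
- {a^n b^n : n ≥ 0}: After pumping, the number of a's and b's become unequal
- {a^n b^m : n ≠ m, n,m ≥ 0}: After pumping a's, we can make n = m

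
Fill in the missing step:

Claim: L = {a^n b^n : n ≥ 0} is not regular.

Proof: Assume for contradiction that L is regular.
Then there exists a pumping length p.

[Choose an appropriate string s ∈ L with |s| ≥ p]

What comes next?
s = a^p b^p

This string is in L (has equal a's and b's) and has length 2p ≥ p.
Any decomposition xyz with |xy| ≤ p means y consists only of a's,
so pumping will unbalance the counts.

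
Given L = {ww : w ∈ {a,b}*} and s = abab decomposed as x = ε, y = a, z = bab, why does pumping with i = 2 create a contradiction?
xy²z = aabab ∉ L

Pumping with i = 2 replaces y = a by y² = aa:
- Original: s = xyz = abab; abab splits into halves ab · ab, which are equal, so it is in L (w = ab)
- Pumped: xy²z = ε · aa · bab = aabab
- aabab has odd length 5, so it cannot be written as ww and is not in L

The pumping lemma would require xy²z ∈ L, so this decomposition yields a contradiction.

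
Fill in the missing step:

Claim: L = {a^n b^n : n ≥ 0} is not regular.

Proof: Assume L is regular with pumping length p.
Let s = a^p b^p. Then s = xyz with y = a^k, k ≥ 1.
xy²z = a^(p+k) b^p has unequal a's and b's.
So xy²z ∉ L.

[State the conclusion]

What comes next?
This contradicts the pumping lemma for regular languages,
which guarantees xy^i z ∈ L for all i ≥ 0.

Since our assumption that L is regular leads to a contradiction,
we conclude that L = {a^n b^n : n ≥ 0} is NOT regular. ∎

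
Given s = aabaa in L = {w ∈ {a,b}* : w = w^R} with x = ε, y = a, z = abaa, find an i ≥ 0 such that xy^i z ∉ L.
i = 2

xy²z = ε · aa · abaa = aaabaa; aaabaa reversed is aabaaa ≠ aaabaa, so it is not a palindrome and is not in L.
(Other choices also work, e.g. i = 0, 3; only i = 1 is guaranteed to stay in L since xy¹z = s.)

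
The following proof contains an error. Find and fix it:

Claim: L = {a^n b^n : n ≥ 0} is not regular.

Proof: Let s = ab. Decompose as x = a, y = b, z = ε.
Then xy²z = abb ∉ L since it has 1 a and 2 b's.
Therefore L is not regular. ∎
Error: The string s = ab might be shorter than the pumping length p.

Correction: Choose s = a^p b^p to ensure |s| ≥ p. Also, the decomposition is wrong: with |xy| ≤ p, y cannot include b's when s starts with p a's.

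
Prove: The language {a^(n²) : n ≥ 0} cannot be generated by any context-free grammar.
Assume for contradiction that L is context-free, and let p ≥ 1 be the pumping length given by the pumping lemma for CFLs.
Choose s = a^(p²). Then s ∈ L and |s| = p² ≥ p.
By the CFL pumping lemma, s = uvxyz for some u, v, x, y, z with |vxy| ≤ p, |vy| ≥ 1, and uv^i xy^i z ∈ L for every i ≥ 0.
All symbols are a's, so only lengths matter: let k = |vy|, with 1 ≤ k ≤ |vxy| ≤ p.

Take i = 2: |uv²xy²z| = p² + k, and p² < p² + k ≤ p² + p < (p + 1)².
So the length lies strictly between consecutive squares and is not a perfect square; uv²xy²z ∉ L.

This contradicts the CFL pumping lemma, which requires uv^i xy^i z ∈ L for all i ≥ 0.
Hence L = {a^(n²) : n ≥ 0} is not context-free. ∎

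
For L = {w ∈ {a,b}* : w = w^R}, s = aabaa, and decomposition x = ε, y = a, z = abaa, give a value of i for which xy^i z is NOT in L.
i = 2

xy²z = ε · aa · abaa = aaabaa; aaabaa reversed is aabaaa ≠ aaabaa, so it is not a palindrome and is not in L.
(Other choices also work, e.g. i = 0, 3; only i = 1 is guaranteed to stay in L since xy¹z = s.)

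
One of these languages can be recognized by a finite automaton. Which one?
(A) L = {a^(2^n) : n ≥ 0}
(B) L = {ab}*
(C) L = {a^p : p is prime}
(B) {ab}*

(B) L = {ab}* is regular.

This can be recognized by a finite automaton (DFA/NFA).
Regular expressions like {ab}* define regular languages.

The other choices are not regular:
- {a^(2^n) : n ≥ 0}: After pumping, length is no longer a power of 2
- {a^p : p is prime}: After pumping, the length becomes composite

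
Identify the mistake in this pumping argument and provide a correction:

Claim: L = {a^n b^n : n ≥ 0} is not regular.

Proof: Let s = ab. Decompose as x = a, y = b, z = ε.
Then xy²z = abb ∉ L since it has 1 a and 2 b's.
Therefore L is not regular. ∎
Error: The string s = ab might be shorter than the pumping length p.

Correction: Choose s = a^p b^p to ensure |s| ≥ p. Also, the decomposition is wrong: with |xy| ≤ p, y cannot include b's when s starts with p a's.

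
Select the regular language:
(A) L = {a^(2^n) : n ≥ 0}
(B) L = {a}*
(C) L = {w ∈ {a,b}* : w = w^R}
(B) {a}*

(B) L = {a}* is regular.

This can be recognized by a finite automaton (DFA/NFA).
Regular expressions like {a}* define regular languages.

The other choices are not regular:
- {w ∈ {a,b}* : w = w^R}: After pumping, the string is no longer symmetric
- {a^(2^n) : n ≥ 0}: After pumping, length is no longer a power of 2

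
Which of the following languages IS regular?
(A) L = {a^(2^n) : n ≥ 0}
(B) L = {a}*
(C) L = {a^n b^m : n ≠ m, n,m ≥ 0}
(B) {a}*

(B) L = {a}* is regular.

This can be recognized by a finite automaton (DFA/NFA).
Regular expressions like {a}* define regular languages.

The other choices are not regular:
- {a^(2^n) : n ≥ 0}: After pumping, length is no longer a power of 2
- {a^n b^m : n ≠ m, n,m ≥ 0}: After pumping a's, we can make n = m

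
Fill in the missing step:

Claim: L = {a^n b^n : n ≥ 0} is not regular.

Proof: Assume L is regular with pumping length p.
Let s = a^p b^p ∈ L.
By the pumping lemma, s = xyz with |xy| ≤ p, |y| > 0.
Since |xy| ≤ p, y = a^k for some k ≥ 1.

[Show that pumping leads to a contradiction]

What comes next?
Consider xy²z = a^(p+k) b^p.

Since k ≥ 1, we have p + k > p.
So xy²z has more a's than b's: (p+k) a's vs p b's.
This means xy²z ∉ L because a^n b^n requires equal counts.

This contradicts the pumping lemma which states xy²z ∈ L.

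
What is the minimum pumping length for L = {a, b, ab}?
p = 3

For a finite language L, the pumping lemma holds vacuously if p > max|s| for s ∈ L.

The longest string in L = {a, b, ab} has length 2.
If p = 3, then no string s ∈ L has |s| ≥ p, so the condition is vacuously true.

The minimum pumping length is p = 3.

Why no smaller p works: for any p ≤ 2, the longest string s ∈ L has |s| = 2 ≥ p, so it would
have to be pumpable; but pumping up (i = 2, 3, ...) produces ever longer strings, which cannot all lie in the
finite language L. So the pumping property fails for every p ≤ 2.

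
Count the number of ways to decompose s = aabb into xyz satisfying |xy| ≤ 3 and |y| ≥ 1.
6

For s = 'aabb' with pumping length p = 3:

Constraints: |xy| ≤ 3, |y| > 0

Valid decompositions (|xy| ≤ p, |y| ≥ 1):
  • x='', y='a', z='abb'
  • x='a', y='a', z='bb'
  • x='', y='aa', z='bb'
  • x='aa', y='b', z='b'
  • x='a', y='ab', z='b'
  • x='', y='aab', z='b'

Total count: 6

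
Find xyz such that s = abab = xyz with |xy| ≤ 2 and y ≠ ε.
x = '', y = 'a', z = 'bab'

For s = abab and p = 2, one valid decomposition is:
- x = '' (length 0)
- y = 'a' (length 1)
- z = 'bab' (length 3)

Verification:
- xyz = '' + 'a' + 'bab' = abab ✓
- |xy| = 1 ≤ 2 ✓
- |y| = 1 > 0 ✓

All pumping lemma constraints are satisfied.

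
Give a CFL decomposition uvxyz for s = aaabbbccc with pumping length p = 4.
u='aa', v='a', x='bb', y='b', z='ccc'

For s = aaabbbccc with pumping length p = 4:

One valid decomposition:
- u = 'aa'
- v = 'a'
- x = 'bb'
- y = 'b'
- z = 'ccc'

Verification:
- uvxyz = 'aa' + 'a' + 'bb' + 'b' + 'ccc' = aaabbbccc ✓
- |vxy| = |'abbb'| = 4 ≤ 4 ✓
- |vy| = |'ab'| = 2 > 0 ✓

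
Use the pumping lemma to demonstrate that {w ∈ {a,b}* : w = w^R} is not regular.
Assume for contradiction that L is regular, and let p ≥ 1 be the pumping length given by the pumping lemma.
Choose s = a^p b a^p. Then s ∈ L (it reads the same in both directions) and |s| = 2p + 1 ≥ p.
By the pumping lemma, s = xyz for some x, y, z with |xy| ≤ p, |y| ≥ 1, and xy^i z ∈ L for every i ≥ 0.
Since |xy| ≤ p and the first p symbols of s are all a's, y = a^k for some k with 1 ≤ k ≤ p.

Take i = 0: xy⁰z = a^(p − k) b a^p.
Its reversal is a^p b a^(p − k). These differ because the block of a's before the unique b has length p − k in one and p in the other, and p − k ≠ p since k ≥ 1. So xy⁰z is not a palindrome, i.e. xy⁰z ∉ L.

This contradicts the pumping lemma, which requires xy^i z ∈ L for all i ≥ 0.
Hence L = {w ∈ {a,b}* : w = w^R} is not regular. ∎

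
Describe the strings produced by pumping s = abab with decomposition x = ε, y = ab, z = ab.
{xy^i z : i ≥ 0} = {(ab)^(i+1) : i ≥ 0} = {ab, abab, ababab, ...}

With x = ε, y = ab, z = ab: Pumping 'ab' gives strings of alternating a's and b's.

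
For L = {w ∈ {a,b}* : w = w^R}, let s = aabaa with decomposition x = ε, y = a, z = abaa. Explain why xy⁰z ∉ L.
xy⁰z = abaa ∉ L

Pumping with i = 0 replaces y = a by y⁰ = ε:
- Original: s = xyz = aabaa; aabaa reversed is aabaa, the same string, so it is a palindrome and is in L
- Pumped: xy⁰z = ε · ε · abaa = abaa
- abaa reversed is aaba ≠ abaa, so it is not a palindrome and is not in L

The pumping lemma would require xy⁰z ∈ L, so this decomposition yields a contradiction.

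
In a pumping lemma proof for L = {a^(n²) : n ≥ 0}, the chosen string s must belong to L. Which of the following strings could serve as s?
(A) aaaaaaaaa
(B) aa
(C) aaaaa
(A) aaaaaaaaa

The pumping lemma is applied to a string s that lies in L, so first check membership of each option:
- (A) aaaaaaaaa has length 9 = 3², a perfect square, so it is in L ✓
- (B) aa has length 2, strictly between 1² = 1 and 2² = 4, so it is not in L ✗
- (C) aaaaa has length 5, strictly between 2² = 4 and 3² = 9, so it is not in L ✗

Only (A) aaaaaaaaa is in L, so it is the only candidate that could play the role of s.
(In a complete proof one picks s in terms of the pumping length p so that |s| ≥ p is guaranteed; a fixed string like aaaaaaaaa illustrates the shape of such an s.)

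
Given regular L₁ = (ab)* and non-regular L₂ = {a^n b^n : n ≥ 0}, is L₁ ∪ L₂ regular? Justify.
No — L₁ ∪ L₂ is not regular.

Let U = (ab)* ∪ {a^n b^n}. If U were regular, then U ∩ aa*bb* would be regular (closure under intersection with a regular language). But (ab)* ∩ aa*bb* = {ab} and {a^n b^n} ∩ aa*bb* = {a^n b^n : n ≥ 1}, so U ∩ aa*bb* = {a^n b^n : n ≥ 1}, which is not regular. Hence U is not regular.

Note that the bare facts "L₁ regular, L₂ non-regular" do not settle the question by themselves: the closure of regular languages under ∪, ∩, complement and difference applies only when BOTH operands are regular. With a non-regular operand the result can come out regular or non-regular depending on the specific languages, so one has to work out L₁ ∪ L₂ for this particular pair, as above.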